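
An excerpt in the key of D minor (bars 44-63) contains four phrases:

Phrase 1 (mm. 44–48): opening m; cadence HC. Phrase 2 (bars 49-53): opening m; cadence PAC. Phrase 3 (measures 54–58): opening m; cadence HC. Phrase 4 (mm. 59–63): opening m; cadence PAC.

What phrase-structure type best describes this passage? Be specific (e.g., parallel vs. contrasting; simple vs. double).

The cadence pattern HC–PAC–HC–PAC is weak–strong twice, and phrases 3–4 restate phrases 1–2: a period heard twice, not a double period (which would end weakly at phrase 2).

repeated period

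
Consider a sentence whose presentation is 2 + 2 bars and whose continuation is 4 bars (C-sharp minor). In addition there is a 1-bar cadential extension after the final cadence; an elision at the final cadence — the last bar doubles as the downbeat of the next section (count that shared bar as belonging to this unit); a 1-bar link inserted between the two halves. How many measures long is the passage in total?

Basic sentence: 2 + 2 + 4 = 8 bars.
8 (basic form) + 1 (cadential extension) + 1 (link) = 10.
The elision shares a bar with the next section but does not change this unit's count.

10 measures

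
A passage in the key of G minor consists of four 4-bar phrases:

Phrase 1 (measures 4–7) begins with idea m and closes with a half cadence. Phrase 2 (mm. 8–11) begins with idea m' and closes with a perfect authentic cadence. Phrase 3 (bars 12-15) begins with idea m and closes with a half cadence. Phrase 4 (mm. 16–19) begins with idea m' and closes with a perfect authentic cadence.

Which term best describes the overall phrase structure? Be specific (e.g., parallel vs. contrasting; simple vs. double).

repeated period

The cadence pattern HC–PAC–HC–PAC is weak–strong twice, and phrases 3–4 restate phrases 1–2: a period heard twice, not a double period (which would end weakly at phrase 2).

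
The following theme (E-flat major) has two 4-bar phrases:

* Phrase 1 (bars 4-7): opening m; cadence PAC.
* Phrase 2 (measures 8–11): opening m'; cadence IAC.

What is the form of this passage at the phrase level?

phrase group

The second phrase closes with an imperfect authentic cadence, which is not stronger than the first phrase's perfect authentic cadence; without a weak→strong cadential pair there is no antecedent–consequent relationship, so this is a phrase group rather than a period.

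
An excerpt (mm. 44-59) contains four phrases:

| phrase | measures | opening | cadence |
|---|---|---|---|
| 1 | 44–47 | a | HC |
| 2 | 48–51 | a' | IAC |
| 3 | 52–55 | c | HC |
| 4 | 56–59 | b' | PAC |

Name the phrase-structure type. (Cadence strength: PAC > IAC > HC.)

contrasting double period

Four phrases in two halves: the first half (bars 44–51) ends with an imperfect authentic cadence, the second (bars 52–59) with a perfect authentic cadence — a large antecedent–consequent pair, i.e. a double period.
Phrase 3 begins with different material from phrase 1, making it contrasting.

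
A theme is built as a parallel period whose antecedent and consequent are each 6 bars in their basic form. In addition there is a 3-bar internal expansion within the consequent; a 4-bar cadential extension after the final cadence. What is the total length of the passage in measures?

19 measures

Basic parallel period: 6 + 6 = 12 bars.
12 (basic form) + 3 (internal expansion) + 4 (cadential extension) = 19.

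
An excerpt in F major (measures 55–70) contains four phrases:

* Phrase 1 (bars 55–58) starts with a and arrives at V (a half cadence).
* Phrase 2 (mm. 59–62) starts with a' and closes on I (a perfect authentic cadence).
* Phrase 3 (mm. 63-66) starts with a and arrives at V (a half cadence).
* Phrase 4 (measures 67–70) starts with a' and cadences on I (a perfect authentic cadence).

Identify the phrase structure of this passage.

The cadence pattern HC–PAC–HC–PAC is weak–strong twice, and phrases 3–4 restate phrases 1–2: a period heard twice, not a double period (which would end weakly at phrase 2).

repeated period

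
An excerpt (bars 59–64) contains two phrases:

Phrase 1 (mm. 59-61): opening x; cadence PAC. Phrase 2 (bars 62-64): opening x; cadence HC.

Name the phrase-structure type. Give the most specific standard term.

phrase group

The second phrase closes with a half cadence, which is not stronger than the first phrase's perfect authentic cadence; without a weak→strong cadential pair there is no antecedent–consequent relationship, so this is a phrase group rather than a period.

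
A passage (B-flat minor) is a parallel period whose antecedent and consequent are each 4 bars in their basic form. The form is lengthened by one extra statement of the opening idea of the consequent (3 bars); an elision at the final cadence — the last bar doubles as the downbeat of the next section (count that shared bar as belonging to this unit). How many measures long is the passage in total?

11 measures

Basic parallel period: 4 + 4 = 8 bars.
8 (basic form) + 3 (extra statement) = 11.
The elision shares a bar with the next section but does not change this unit's count.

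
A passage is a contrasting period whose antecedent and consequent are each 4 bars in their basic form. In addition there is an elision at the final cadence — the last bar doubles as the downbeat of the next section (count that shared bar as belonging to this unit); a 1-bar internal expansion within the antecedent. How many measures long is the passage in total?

Basic contrasting period: 4 + 4 = 8 bars.
8 (basic form) + 1 (internal expansion) = 9.
The elision shares a bar with the next section but does not change this unit's count.

9 measures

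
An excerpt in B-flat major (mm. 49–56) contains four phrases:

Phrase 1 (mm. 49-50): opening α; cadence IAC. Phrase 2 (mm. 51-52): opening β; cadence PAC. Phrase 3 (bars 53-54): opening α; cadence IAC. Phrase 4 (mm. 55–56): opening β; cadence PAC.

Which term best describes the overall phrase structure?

repeated period

The cadence pattern IAC–PAC–IAC–PAC is weak–strong twice, and phrases 3–4 restate phrases 1–2: a period heard twice, not a double period (which would end weakly at phrase 2).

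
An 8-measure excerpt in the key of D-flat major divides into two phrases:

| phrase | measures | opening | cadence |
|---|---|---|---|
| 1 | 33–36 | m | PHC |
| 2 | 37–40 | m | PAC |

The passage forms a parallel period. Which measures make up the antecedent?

measures 33–36

The antecedent is the phrase ending with the weaker cadence (Phrygian half cadence, phrase 1) and the consequent the one ending more conclusively (perfect authentic cadence, phrase 2); the antecedent is measures 33-36.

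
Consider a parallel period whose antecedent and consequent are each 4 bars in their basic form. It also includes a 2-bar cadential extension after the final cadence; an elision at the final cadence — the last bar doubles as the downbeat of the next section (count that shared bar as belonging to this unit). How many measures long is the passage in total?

Basic parallel period: 4 + 4 = 8 bars.
8 (basic form) + 2 (cadential extension) = 10.
The elision shares a bar with the next section but does not change this unit's count.

10 measures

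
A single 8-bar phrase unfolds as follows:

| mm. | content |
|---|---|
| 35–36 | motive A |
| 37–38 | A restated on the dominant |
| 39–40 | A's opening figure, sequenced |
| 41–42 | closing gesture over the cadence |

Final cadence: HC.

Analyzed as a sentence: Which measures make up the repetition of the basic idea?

The presentation of a sentence is the basic idea (measures 35–36) plus its repetition (mm. 37–38); the repetition of the basic idea is therefore mm. 37–38.

measures 37–38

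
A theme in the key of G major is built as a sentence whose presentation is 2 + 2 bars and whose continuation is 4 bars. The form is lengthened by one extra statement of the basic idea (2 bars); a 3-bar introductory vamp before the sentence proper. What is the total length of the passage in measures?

13 measures

Basic sentence: 2 + 2 + 4 = 8 bars.
8 (basic form) + 2 (extra statement) + 3 (introduction) = 13.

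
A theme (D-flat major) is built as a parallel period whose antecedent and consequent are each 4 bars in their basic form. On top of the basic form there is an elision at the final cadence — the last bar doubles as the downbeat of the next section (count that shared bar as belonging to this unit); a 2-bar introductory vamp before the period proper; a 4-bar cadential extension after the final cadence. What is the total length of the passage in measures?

Basic parallel period: 4 + 4 = 8 bars.
8 (basic form) + 2 (introduction) + 4 (cadential extension) = 14.
The elision shares a bar with the next section but does not change this unit's count.

14 measures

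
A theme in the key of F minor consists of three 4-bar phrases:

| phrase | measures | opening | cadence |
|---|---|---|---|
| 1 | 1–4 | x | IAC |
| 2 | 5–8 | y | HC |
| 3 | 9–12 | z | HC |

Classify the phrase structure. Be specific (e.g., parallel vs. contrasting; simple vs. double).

phrase group

The final phrase closes with a half cadence, which is not stronger than the preceding half cadence; the 3 phrases lack an overall antecedent–consequent design and so form a phrase group.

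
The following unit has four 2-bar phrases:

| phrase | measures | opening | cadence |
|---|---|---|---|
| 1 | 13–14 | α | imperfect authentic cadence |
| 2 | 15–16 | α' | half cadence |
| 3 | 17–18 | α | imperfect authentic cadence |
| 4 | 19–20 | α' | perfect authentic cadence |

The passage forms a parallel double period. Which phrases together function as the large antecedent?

phrases 1 and 2

In a double period the first pair of phrases (ending half cadence) is the large antecedent and the second pair (ending perfect authentic cadence) is the large consequent; the antecedent is phrases 1 and 2.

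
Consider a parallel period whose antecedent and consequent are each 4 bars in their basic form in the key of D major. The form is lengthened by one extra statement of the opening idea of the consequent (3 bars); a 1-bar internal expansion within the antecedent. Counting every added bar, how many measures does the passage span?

Basic parallel period: 4 + 4 = 8 bars.
8 (basic form) + 3 (extra statement) + 1 (internal expansion) = 12.

12 measures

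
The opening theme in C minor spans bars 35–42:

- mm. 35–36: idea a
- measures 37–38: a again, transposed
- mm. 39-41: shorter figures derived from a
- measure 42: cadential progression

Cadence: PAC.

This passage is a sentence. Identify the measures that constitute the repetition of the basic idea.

measures 37–38

The presentation of a sentence is the basic idea (measures 35–36) plus its repetition (mm. 37–38); the repetition of the basic idea is therefore mm. 37–38.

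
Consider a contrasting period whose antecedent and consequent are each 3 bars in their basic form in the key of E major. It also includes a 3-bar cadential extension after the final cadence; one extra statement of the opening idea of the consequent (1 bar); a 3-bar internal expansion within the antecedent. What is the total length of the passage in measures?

13 measures

Basic contrasting period: 3 + 3 = 6 bars.
6 (basic form) + 3 (cadential extension) + 1 (extra statement) + 3 (internal expansion) = 13.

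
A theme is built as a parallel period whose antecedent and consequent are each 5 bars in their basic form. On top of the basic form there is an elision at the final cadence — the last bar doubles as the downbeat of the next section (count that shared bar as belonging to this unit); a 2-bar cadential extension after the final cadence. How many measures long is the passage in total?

12 measures

Basic parallel period: 5 + 5 = 10 bars.
10 (basic form) + 2 (cadential extension) = 12.
The elision shares a bar with the next section but does not change this unit's count.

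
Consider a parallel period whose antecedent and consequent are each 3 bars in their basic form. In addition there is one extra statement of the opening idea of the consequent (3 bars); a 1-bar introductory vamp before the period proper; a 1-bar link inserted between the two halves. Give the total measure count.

11 measures

Basic parallel period: 3 + 3 = 6 bars.
6 (basic form) + 3 (extra statement) + 1 (introduction) + 1 (link) = 11.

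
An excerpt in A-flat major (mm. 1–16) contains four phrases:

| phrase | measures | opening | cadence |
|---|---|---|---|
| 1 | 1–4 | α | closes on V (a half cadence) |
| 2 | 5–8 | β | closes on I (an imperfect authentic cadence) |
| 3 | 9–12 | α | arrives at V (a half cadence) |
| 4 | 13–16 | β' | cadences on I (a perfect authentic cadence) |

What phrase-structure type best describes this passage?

Four phrases in two halves: the first half (mm. 1–8) ends with an imperfect authentic cadence, the second (measures 9–16) with a perfect authentic cadence — a large antecedent–consequent pair, i.e. a double period.
Phrase 3 begins with the same material as phrase 1, making it parallel.

parallel double period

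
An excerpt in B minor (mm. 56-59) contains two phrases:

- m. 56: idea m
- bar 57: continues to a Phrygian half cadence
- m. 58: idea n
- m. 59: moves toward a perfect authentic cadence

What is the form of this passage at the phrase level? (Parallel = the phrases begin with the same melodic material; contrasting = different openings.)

contrasting period

Phrase 1 ends with a Phrygian half cadence (weaker) and phrase 2 with a perfect authentic cadence (stronger): antecedent + consequent = a period.
The two phrases open with different material (m / n), so the period is contrasting.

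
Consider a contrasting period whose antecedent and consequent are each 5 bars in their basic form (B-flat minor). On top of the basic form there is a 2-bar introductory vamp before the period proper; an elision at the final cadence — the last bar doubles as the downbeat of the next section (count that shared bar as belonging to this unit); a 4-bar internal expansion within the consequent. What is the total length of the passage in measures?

Basic contrasting period: 5 + 5 = 10 bars.
10 (basic form) + 2 (introduction) + 4 (internal expansion) = 16.
The elision shares a bar with the next section but does not change this unit's count.

16 measures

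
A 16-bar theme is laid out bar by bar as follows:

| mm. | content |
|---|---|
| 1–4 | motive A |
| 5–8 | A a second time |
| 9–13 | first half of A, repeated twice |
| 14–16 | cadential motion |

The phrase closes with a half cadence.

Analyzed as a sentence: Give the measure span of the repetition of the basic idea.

measures 5–8

The presentation of a sentence is the basic idea (mm. 1-4) plus its repetition (bars 5–8); the repetition of the basic idea is therefore bars 5-8.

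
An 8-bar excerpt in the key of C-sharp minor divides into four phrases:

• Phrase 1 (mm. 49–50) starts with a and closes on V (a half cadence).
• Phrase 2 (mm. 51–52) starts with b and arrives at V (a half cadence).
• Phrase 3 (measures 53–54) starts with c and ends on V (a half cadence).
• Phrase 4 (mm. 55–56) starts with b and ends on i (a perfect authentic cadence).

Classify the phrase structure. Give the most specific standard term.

Four phrases in two halves: the first half (bars 49–52) ends with a half cadence, the second (measures 53–56) with a perfect authentic cadence — a large antecedent–consequent pair, i.e. a double period.
Phrase 3 begins with different material from phrase 1, making it contrasting.

contrasting double period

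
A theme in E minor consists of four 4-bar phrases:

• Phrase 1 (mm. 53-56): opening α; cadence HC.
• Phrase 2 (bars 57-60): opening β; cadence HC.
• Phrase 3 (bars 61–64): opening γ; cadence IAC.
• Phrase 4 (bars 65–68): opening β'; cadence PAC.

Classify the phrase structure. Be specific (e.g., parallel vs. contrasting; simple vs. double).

Four phrases in two halves: the first half (mm. 53–60) ends with a half cadence, the second (measures 61–68) with a perfect authentic cadence — a large antecedent–consequent pair, i.e. a double period.
Phrase 3 begins with different material from phrase 1, making it contrasting.

contrasting double period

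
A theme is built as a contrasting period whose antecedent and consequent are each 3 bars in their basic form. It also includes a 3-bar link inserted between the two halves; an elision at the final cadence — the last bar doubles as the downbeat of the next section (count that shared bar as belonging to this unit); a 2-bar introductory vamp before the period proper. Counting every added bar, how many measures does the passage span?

Basic contrasting period: 3 + 3 = 6 bars.
6 (basic form) + 3 (link) + 2 (introduction) = 11.
The elision shares a bar with the next section but does not change this unit's count.

11 measures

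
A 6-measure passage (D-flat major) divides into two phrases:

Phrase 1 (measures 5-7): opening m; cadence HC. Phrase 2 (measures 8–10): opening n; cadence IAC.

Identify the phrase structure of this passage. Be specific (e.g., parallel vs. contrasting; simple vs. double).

contrasting period

Phrase 1 ends with a half cadence (weaker) and phrase 2 with an imperfect authentic cadence (stronger): antecedent + consequent = a period.
The two phrases open with different material (m / n), so the period is contrasting.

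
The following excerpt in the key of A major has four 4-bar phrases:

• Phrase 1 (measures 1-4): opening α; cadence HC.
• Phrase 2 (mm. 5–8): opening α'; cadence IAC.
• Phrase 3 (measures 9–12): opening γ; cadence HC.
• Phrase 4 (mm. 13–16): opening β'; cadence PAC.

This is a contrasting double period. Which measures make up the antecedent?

In a double period the first pair of phrases (ending imperfect authentic cadence) is the large antecedent and the second pair (ending perfect authentic cadence) is the large consequent; the antecedent is measures 1–8.

measures 1–8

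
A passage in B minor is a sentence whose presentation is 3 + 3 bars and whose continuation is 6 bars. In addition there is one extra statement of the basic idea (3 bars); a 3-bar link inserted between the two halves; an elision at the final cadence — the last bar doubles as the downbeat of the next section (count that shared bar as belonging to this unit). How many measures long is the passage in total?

Basic sentence: 3 + 3 + 6 = 12 bars.
12 (basic form) + 3 (extra statement) + 3 (link) = 18.
The elision shares a bar with the next section but does not change this unit's count.

18 measures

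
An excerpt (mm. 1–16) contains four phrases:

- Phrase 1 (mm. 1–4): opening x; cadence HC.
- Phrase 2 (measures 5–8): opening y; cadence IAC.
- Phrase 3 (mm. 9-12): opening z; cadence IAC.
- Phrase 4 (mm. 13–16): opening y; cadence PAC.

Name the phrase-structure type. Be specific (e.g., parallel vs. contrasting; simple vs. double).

contrasting double period

Four phrases in two halves: the first half (mm. 1–8) ends with an imperfect authentic cadence, the second (mm. 9–16) with a perfect authentic cadence — a large antecedent–consequent pair, i.e. a double period.
Phrase 3 begins with different material from phrase 1, making it contrasting.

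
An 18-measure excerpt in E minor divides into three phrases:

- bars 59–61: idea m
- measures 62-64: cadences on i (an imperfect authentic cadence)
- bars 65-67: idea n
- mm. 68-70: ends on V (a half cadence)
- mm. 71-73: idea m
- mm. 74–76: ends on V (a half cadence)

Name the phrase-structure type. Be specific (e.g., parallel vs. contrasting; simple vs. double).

phrase group

The final phrase closes with a half cadence, which is not stronger than the preceding half cadence; the 3 phrases lack an overall antecedent–consequent design and so form a phrase group.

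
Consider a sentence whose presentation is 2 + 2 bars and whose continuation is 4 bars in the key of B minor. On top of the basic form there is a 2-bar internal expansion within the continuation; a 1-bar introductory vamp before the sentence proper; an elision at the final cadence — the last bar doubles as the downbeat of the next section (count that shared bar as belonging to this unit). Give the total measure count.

11 measures

Basic sentence: 2 + 2 + 4 = 8 bars.
8 (basic form) + 2 (internal expansion) + 1 (introduction) = 11.
The elision shares a bar with the next section but does not change this unit's count.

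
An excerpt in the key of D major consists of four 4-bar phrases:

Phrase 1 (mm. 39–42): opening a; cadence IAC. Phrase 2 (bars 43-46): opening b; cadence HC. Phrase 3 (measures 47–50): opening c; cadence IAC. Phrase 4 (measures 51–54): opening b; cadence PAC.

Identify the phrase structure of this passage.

contrasting double period

Four phrases in two halves: the first half (bars 39–46) ends with a half cadence, the second (mm. 47-54) with a perfect authentic cadence — a large antecedent–consequent pair, i.e. a double period.
Phrase 3 begins with different material from phrase 1, making it contrasting.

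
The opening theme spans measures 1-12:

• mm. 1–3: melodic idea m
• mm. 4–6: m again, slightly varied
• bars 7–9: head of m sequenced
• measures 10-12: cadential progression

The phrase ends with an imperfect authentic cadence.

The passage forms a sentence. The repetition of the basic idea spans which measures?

measures 4–6

The presentation of a sentence is the basic idea (mm. 1-3) plus its repetition (measures 4–6); the repetition of the basic idea is therefore mm. 4–6.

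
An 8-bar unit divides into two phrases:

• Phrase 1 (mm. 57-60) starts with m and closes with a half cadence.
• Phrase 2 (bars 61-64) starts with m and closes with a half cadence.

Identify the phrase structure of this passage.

Both phrases have the same opening (m) and the same cadence (half cadence): the second is a restatement, not a consequent, so this is a repeated phrase rather than a period.

repeated phrase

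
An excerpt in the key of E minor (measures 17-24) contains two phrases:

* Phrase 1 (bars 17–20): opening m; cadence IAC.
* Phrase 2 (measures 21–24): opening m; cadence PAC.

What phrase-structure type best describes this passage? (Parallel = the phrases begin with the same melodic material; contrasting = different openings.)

parallel period

Phrase 1 ends with an imperfect authentic cadence (weaker) and phrase 2 with a perfect authentic cadence (stronger): antecedent + consequent = a period.
The two phrases open with the same material (m / m), so the period is parallel.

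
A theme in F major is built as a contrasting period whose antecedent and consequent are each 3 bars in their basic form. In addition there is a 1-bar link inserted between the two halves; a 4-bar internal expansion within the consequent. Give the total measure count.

Basic contrasting period: 3 + 3 = 6 bars.
6 (basic form) + 1 (link) + 4 (internal expansion) = 11.

11 measures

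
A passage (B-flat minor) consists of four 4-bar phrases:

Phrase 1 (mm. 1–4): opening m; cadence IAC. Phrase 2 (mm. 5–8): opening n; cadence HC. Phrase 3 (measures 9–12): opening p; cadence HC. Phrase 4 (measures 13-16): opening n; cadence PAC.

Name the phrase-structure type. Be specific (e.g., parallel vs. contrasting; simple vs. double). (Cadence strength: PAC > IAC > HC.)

Four phrases in two halves: the first half (bars 1-8) ends with a half cadence, the second (mm. 9–16) with a perfect authentic cadence — a large antecedent–consequent pair, i.e. a double period.
Phrase 3 begins with different material from phrase 1, making it contrasting.

contrasting double period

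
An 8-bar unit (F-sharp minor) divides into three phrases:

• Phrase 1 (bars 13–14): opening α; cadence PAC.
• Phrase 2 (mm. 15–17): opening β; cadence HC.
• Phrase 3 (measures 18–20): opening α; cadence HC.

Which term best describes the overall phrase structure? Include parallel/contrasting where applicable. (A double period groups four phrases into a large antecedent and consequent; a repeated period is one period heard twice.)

The final phrase closes with a half cadence, which is not stronger than the preceding half cadence; the 3 phrases lack an overall antecedent–consequent design and so form a phrase group.

phrase group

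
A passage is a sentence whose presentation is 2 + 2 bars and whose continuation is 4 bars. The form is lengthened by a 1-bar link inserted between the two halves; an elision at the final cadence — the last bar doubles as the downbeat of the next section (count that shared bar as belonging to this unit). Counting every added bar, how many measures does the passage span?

9 measures

Basic sentence: 2 + 2 + 4 = 8 bars.
8 (basic form) + 1 (link) = 9.
The elision shares a bar with the next section but does not change this unit's count.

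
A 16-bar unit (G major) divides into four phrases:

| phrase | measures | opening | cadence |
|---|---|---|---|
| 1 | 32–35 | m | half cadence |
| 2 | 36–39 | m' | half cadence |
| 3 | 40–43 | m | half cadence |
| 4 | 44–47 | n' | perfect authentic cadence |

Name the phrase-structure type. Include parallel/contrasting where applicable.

parallel double period

Four phrases in two halves: the first half (mm. 32-39) ends with a half cadence, the second (mm. 40–47) with a perfect authentic cadence — a large antecedent–consequent pair, i.e. a double period.
Phrase 3 begins with the same material as phrase 1, making it parallel.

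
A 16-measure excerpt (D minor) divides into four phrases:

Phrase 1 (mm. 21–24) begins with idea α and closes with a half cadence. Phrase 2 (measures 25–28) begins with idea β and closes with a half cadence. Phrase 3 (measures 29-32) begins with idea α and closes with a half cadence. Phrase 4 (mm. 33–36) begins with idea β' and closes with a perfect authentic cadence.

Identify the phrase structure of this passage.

Four phrases in two halves: the first half (mm. 21–28) ends with a half cadence, the second (mm. 29–36) with a perfect authentic cadence — a large antecedent–consequent pair, i.e. a double period.
Phrase 3 begins with the same material as phrase 1, making it parallel.

parallel double period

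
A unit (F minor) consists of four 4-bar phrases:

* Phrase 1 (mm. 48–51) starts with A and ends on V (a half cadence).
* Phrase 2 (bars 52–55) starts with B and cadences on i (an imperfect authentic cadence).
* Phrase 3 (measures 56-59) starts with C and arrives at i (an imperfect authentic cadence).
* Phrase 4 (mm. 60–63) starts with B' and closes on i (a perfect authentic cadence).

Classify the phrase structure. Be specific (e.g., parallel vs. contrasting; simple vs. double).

contrasting double period

Four phrases in two halves: the first half (measures 48–55) ends with an imperfect authentic cadence, the second (bars 56–63) with a perfect authentic cadence — a large antecedent–consequent pair, i.e. a double period.
Phrase 3 begins with different material from phrase 1, making it contrasting.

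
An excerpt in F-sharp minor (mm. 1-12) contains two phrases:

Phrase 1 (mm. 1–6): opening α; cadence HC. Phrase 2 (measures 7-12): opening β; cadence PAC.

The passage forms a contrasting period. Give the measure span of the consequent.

measures 7–12

The antecedent is the phrase ending with the weaker cadence (half cadence, phrase 1) and the consequent the one ending more conclusively (perfect authentic cadence, phrase 2); the consequent is mm. 7–12.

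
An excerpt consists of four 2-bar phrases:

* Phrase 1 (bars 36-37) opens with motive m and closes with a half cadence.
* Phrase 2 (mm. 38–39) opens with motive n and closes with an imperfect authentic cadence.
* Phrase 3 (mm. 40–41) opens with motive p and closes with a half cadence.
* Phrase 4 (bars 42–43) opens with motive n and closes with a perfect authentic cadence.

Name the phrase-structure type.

contrasting double period

Four phrases in two halves: the first half (mm. 36–39) ends with an imperfect authentic cadence, the second (bars 40–43) with a perfect authentic cadence — a large antecedent–consequent pair, i.e. a double period.
Phrase 3 begins with different material from phrase 1, making it contrasting.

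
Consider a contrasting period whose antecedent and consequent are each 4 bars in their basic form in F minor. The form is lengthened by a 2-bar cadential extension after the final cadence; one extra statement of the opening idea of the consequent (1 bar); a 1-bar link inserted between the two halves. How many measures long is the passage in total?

Basic contrasting period: 4 + 4 = 8 bars.
8 (basic form) + 2 (cadential extension) + 1 (extra statement) + 1 (link) = 12.

12 measures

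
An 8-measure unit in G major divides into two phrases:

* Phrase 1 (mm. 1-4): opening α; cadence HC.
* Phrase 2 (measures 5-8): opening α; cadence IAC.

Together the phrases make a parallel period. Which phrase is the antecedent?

phrase 1

The phrase ending with the weaker cadence (half cadence) is the antecedent; the one ending more conclusively (imperfect authentic cadence) is the consequent. The antecedent is phrase 1.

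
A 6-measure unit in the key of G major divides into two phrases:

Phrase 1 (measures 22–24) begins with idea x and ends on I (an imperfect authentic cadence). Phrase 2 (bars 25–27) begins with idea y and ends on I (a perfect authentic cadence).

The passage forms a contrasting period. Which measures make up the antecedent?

measures 22–24

The phrase ending with the weaker cadence (imperfect authentic cadence) is the antecedent; the one ending more conclusively (perfect authentic cadence) is the consequent. The antecedent is measures 22–24.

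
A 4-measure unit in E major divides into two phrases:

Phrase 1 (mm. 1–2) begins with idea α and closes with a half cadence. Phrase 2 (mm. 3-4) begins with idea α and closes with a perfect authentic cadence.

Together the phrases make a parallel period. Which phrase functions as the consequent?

The phrase ending with the weaker cadence (half cadence) is the antecedent; the one ending more conclusively (perfect authentic cadence) is the consequent. The consequent is phrase 2.

phrase 2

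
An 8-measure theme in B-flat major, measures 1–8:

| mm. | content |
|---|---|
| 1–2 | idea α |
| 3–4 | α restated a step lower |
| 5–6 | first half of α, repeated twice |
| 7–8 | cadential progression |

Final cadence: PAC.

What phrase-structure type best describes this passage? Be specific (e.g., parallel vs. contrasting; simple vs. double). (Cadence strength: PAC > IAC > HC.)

sentence

Basic idea (bars 1–2) + its repetition (measures 3-4) form the presentation; fragmentation and cadence (measures 5–8) form the continuation — the 8-bar whole is a sentence.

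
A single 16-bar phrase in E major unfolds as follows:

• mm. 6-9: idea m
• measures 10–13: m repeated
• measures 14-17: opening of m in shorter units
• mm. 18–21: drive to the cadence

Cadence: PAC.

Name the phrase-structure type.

sentence

Basic idea (bars 6–9) + its repetition (mm. 10–13) form the presentation; fragmentation and cadence (bars 14-21) form the continuation — the 16-bar whole is a sentence.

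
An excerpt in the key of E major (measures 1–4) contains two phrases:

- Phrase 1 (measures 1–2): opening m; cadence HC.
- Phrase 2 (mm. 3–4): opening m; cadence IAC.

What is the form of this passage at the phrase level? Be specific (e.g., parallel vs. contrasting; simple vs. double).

parallel period

Phrase 1 ends with a half cadence (weaker) and phrase 2 with an imperfect authentic cadence (stronger): antecedent + consequent = a period.
The two phrases open with the same material (m / m), so the period is parallel.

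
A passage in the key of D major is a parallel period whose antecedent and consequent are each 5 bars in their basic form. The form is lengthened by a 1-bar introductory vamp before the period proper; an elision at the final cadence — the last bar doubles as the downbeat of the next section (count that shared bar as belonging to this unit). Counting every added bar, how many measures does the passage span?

11 measures

Basic parallel period: 5 + 5 = 10 bars.
10 (basic form) + 1 (introduction) = 11.
The elision shares a bar with the next section but does not change this unit's count.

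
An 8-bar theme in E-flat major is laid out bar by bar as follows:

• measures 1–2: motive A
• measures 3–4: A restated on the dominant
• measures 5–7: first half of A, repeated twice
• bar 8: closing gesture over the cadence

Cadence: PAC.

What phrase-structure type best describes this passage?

sentence

Basic idea (mm. 1–2) + its repetition (mm. 3-4) form the presentation; fragmentation and cadence (bars 5–8) form the continuation — the 8-bar whole is a sentence.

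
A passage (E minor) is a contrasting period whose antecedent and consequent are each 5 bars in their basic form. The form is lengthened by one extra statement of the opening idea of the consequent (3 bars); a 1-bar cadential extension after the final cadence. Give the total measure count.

Basic contrasting period: 5 + 5 = 10 bars.
10 (basic form) + 3 (extra statement) + 1 (cadential extension) = 14.

14 measures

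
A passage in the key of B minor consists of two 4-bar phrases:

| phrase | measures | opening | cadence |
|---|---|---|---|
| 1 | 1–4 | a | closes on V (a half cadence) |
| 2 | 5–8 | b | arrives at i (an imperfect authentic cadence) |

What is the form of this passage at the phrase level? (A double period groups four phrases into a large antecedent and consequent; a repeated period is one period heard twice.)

Phrase 1 ends with a half cadence (weaker) and phrase 2 with an imperfect authentic cadence (stronger): antecedent + consequent = a period.
The two phrases open with different material (a / b), so the period is contrasting.

contrasting period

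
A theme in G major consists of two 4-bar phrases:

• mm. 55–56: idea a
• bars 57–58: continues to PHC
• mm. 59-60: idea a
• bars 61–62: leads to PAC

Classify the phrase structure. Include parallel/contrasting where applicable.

parallel period

Phrase 1 ends with a Phrygian half cadence (weaker) and phrase 2 with a perfect authentic cadence (stronger): antecedent + consequent = a period.
The two phrases open with the same material (a / a), so the period is parallel.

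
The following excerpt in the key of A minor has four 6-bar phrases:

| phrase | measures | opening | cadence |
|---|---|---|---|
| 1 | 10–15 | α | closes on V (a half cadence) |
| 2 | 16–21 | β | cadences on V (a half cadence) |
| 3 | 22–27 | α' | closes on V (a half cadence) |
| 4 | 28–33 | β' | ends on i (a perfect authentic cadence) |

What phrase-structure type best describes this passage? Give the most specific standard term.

Four phrases in two halves: the first half (bars 10–21) ends with a half cadence, the second (mm. 22–33) with a perfect authentic cadence — a large antecedent–consequent pair, i.e. a double period.
Phrase 3 begins with the same material as phrase 1, making it parallel.

parallel double period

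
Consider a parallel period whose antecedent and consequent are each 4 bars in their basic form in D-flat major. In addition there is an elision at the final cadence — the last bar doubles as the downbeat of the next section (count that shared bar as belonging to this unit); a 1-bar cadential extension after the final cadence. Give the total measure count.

Basic parallel period: 4 + 4 = 8 bars.
8 (basic form) + 1 (cadential extension) = 9.
The elision shares a bar with the next section but does not change this unit's count.

9 measures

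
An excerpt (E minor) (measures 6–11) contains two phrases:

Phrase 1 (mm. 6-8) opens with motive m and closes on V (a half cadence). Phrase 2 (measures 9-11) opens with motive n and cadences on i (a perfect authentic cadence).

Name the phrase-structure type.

Phrase 1 ends with a half cadence (weaker) and phrase 2 with a perfect authentic cadence (stronger): antecedent + consequent = a period.
The two phrases open with different material (m / n), so the period is contrasting.

contrasting period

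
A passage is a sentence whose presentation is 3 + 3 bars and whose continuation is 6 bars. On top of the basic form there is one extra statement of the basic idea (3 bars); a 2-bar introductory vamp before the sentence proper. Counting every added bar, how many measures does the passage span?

Basic sentence: 3 + 3 + 6 = 12 bars.
12 (basic form) + 3 (extra statement) + 2 (introduction) = 17.

17 measures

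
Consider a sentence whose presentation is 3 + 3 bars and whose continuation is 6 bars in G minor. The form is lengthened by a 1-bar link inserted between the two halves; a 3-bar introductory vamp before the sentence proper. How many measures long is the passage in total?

16 measures

Basic sentence: 3 + 3 + 6 = 12 bars.
12 (basic form) + 1 (link) + 3 (introduction) = 16.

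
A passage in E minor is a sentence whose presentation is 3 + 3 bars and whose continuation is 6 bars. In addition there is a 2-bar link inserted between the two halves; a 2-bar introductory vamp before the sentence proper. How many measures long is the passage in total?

16 measures

Basic sentence: 3 + 3 + 6 = 12 bars.
12 (basic form) + 2 (link) + 2 (introduction) = 16.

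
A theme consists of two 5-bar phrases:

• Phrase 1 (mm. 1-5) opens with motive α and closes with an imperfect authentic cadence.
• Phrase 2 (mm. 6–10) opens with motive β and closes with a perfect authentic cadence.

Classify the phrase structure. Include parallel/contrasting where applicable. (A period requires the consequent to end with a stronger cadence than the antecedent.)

contrasting period

Phrase 1 ends with an imperfect authentic cadence (weaker) and phrase 2 with a perfect authentic cadence (stronger): antecedent + consequent = a period.
The two phrases open with different material (α / β), so the period is contrasting.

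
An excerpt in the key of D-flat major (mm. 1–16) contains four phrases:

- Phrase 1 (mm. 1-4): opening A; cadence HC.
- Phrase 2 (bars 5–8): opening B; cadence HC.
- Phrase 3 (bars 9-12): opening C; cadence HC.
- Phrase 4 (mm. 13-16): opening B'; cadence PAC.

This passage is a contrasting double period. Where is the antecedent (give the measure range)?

In a double period the four phrases pair into a large antecedent (phrases 1–2, ending half cadence) and a large consequent (phrases 3–4, ending perfect authentic cadence). The antecedent spans bars 1-8.

measures 1–8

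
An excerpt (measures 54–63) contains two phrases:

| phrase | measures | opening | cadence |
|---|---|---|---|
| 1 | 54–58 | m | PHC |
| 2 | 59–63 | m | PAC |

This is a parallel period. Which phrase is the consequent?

The phrase ending with the weaker cadence (Phrygian half cadence) is the antecedent; the one ending more conclusively (perfect authentic cadence) is the consequent. The consequent is phrase 2.

phrase 2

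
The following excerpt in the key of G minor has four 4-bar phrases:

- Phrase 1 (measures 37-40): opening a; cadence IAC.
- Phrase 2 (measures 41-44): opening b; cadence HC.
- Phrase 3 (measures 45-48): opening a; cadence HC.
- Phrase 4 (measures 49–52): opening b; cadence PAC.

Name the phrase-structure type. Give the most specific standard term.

Four phrases in two halves: the first half (measures 37–44) ends with a half cadence, the second (mm. 45–52) with a perfect authentic cadence — a large antecedent–consequent pair, i.e. a double period.
Phrase 3 begins with the same material as phrase 1, making it parallel.

parallel double period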